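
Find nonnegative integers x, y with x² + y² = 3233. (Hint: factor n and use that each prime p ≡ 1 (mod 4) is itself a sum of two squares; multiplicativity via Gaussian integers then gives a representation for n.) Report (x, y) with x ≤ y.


Step 1: Factor n = 3233 = 53 · 61.
Step 2: Check the mod-4 condition on each prime factor: 53 ≡ 1 (mod 4), exponent 1; 61 ≡ 1 (mod 4), exponent 1.
All primes ≡ 3 (mod 4) appear to even exponent (or don't appear), so by the two-squares theorem n IS expressible as a sum of two squares.
Step 3: Build a representation. Here n = 53 · 61 is a product of primes ≡ 1 (mod 4). Each prime p ≡ 1 (mod 4) is itself a sum of two squares; find a² by testing p − a² for a perfect square:
  53: 53 − 1² = 52, 53 − 2² = 49 = 7² ⇒ 53 = 2² + 7².
  61: 61 − 1² = 60, 61 − 2² = 57, 61 − 3² = 52, 61 − 4² = 45, 61 − 5² = 36 = 6² ⇒ 61 = 5² + 6².
  Combine using the Brahmagupta–Fibonacci identity (a² + b²)(c² + d²) = (ac − bd)² + (ad + bc)² = (ac + bd)² + (ad − bc)²:
  53 · 61 = 3233: from (2² + 7²)(5² + 6²), take (2·5 − 7·6, 2·6 + 7·5) = (10 − 42, 12 + 35) = (-32, 47); dropping signs (only squares matter) gives (32, 47); check 32² + 47² = 1024 + 2209 = 3233 ✓.
Step 4: Order so x ≤ y and verify: 32² + 47² = 1024 + 2209 = 3233 = n. ✓

n = 3233 = 32² + 47² (one valid representation with x ≤ y).


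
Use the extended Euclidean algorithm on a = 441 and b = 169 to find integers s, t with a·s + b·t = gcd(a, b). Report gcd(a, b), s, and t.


Euclidean algorithm on (441, 169) — divide until remainder is 0:
  441 = 2 · 169 + 103
  169 = 1 · 103 + 66
  103 = 1 · 66 + 37
  66 = 1 · 37 + 29
  37 = 1 · 29 + 8
  29 = 3 · 8 + 5
  8 = 1 · 5 + 3
  5 = 1 · 3 + 2
  3 = 1 · 2 + 1
  2 = 2 · 1 + 0
gcd(441, 169) = 1.
Track Bezout coefficients alongside the remainders: start with r₀ = 441 = a·1 + b·0 (s = 1, t = 0) and r₁ = 169 = a·0 + b·1 (s = 0, t = 1); each new remainder r_{k+1} = r_{k-1} − q_k·r_k inherits s_{k+1} = s_{k-1} − q_k·s_k, t_{k+1} = t_{k-1} − q_k·t_k, so r_k = a·s_k + b·t_k at every step:
  q = 2: r = 103, s = 1 − 2·0 = 1, t = 0 − 2·1 = -2  (check: 441·1 + 169·(-2) = 103)
  q = 1: r = 66, s = 0 − 1·1 = -1, t = 1 − 1·(-2) = 3  (check: 441·(-1) + 169·3 = 66)
  q = 1: r = 37, s = 1 − 1·(-1) = 2, t = -2 − 1·3 = -5  (check: 441·2 + 169·(-5) = 37)
  q = 1: r = 29, s = -1 − 1·2 = -3, t = 3 − 1·(-5) = 8  (check: 441·(-3) + 169·8 = 29)
  q = 1: r = 8, s = 2 − 1·(-3) = 5, t = -5 − 1·8 = -13  (check: 441·5 + 169·(-13) = 8)
  q = 3: r = 5, s = -3 − 3·5 = -18, t = 8 − 3·(-13) = 47  (check: 441·(-18) + 169·47 = 5)
  q = 1: r = 3, s = 5 − 1·(-18) = 23, t = -13 − 1·47 = -60  (check: 441·23 + 169·(-60) = 3)
  q = 1: r = 2, s = -18 − 1·23 = -41, t = 47 − 1·(-60) = 107  (check: 441·(-41) + 169·107 = 2)
  q = 1: r = 1, s = 23 − 1·(-41) = 64, t = -60 − 1·107 = -167  (check: 441·64 + 169·(-167) = 1)
The row with r = 1 (the gcd) gives the Bezout coefficients s = 64, t = -167.
Result: 441 · (64) + 169 · (-167) = 1.

gcd(441, 169) = 1; s = 64, t = -167 (check: 441·64 + 169·(-167) = 1).


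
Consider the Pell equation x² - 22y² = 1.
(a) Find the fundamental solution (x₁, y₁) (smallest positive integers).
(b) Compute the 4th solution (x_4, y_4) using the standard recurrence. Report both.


Step 1: Find the fundamental solution (x₁, y₁) of x² - 22y² = 1.
  Expand √22 as a continued fraction. a₀ = ⌊√22⌋ = 4; iterate m_{k+1} = d_k·a_k − m_k, d_{k+1} = (22 − m_{k+1}²)/d_k, a_{k+1} = ⌊(a₀ + m_{k+1})/d_{k+1}⌋ (starting m₀ = 0, d₀ = 1), with convergents p_k = a_k·p_{k-1} + p_{k-2}, q_k = a_k·q_{k-1} + q_{k-2} (p₋₁ = 1, q₋₁ = 0):
  k = 0: a₀ = 4; p₀/q₀ = 4/1; p₀² − 22·q₀² = 16 − 22 = -6.
  k = 1: m = 4, d = 6, a = ⌊(4 + 4)/6⌋ = 1; p/q = (1·4 + 1)/(1·1 + 0) = 5/1; p² − 22·q² = 25 − 22 = 3.
  k = 2: m = 2, d = 3, a = ⌊(4 + 2)/3⌋ = 2; p/q = (2·5 + 4)/(2·1 + 1) = 14/3; p² − 22·q² = 196 − 198 = -2.
  k = 3: m = 4, d = 2, a = ⌊(4 + 4)/2⌋ = 4; p/q = (4·14 + 5)/(4·3 + 1) = 61/13; p² − 22·q² = 3721 − 3718 = 3.
  k = 4: m = 4, d = 3, a = ⌊(4 + 4)/3⌋ = 2; p/q = (2·61 + 14)/(2·13 + 3) = 136/29; p² − 22·q² = 18496 − 18502 = -6.
  k = 5: m = 2, d = 6, a = ⌊(4 + 2)/6⌋ = 1; p/q = (1·136 + 61)/(1·29 + 13) = 197/42; p² − 22·q² = 38809 − 38808 = 1.
  The first convergent with p² − 22·q² = 1 gives the fundamental solution (x₁, y₁) = (197, 42).
Step 2: Apply the recurrence (x_{n+1}, y_{n+1}) = (x₁x_n + 22y₁y_n, x₁y_n + y₁x_n) repeatedly.
  From (x_1, y_1) = (197, 42): x_2 = 197·197 + 22·42·42 = 77617; y_2 = 197·42 + 42·197 = 16548.
  From (x_2, y_2) = (77617, 16548): x_3 = 197·77617 + 22·42·16548 = 30580901; y_3 = 197·16548 + 42·77617 = 6519870.
  From (x_3, y_3) = (30580901, 6519870): x_4 = 197·30580901 + 22·42·6519870 = 12048797377; y_4 = 197·6519870 + 42·30580901 = 2568812232.
Step 3: Verify x_4² - 22·y_4² = 145173518232002080129 - 145173518232002080128 = 1 (should be 1). ✓

(x_1, y_1) = (197, 42); (x_4, y_4) = (12048797377, 2568812232).


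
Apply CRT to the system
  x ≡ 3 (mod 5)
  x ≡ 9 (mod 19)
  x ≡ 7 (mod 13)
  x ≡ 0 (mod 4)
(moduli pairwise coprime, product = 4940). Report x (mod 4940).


Product of moduli M = 5 · 19 · 13 · 4 = 4940.
Merge one congruence at a time:
  Start: x ≡ 3 (mod 5).
  Combine with x ≡ 9 (mod 19); new modulus lcm = 95.
    Write x = 3 + 5·t and substitute into x ≡ 9 (mod 19): 5·t ≡ 9 − 3 = 6 (mod 19).
    The inverse of 5 mod 19 is 4 (since 5·4 = 20 = 1·19 + 1), so t ≡ 4·6 = 24 ≡ 5 (mod 19).
    Then x = 3 + 5·5 = 28, valid modulo lcm(5, 19) = 95: x ≡ 28 (mod 95).
  Combine with x ≡ 7 (mod 13); new modulus lcm = 1235.
    Write x = 28 + 95·t and substitute into x ≡ 7 (mod 13): 95·t ≡ 7 − 28 = -21 (mod 13).
    Reduce coefficients mod 13: 4·t ≡ 5 (mod 13).
    The inverse of 4 mod 13 is 10 (since 4·10 = 40 = 3·13 + 1), so t ≡ 10·5 = 50 ≡ 11 (mod 13).
    Then x = 28 + 95·11 = 1073, valid modulo lcm(95, 13) = 1235: x ≡ 1073 (mod 1235).
  Combine with x ≡ 0 (mod 4); new modulus lcm = 4940.
    Write x = 1073 + 1235·t and substitute into x ≡ 0 (mod 4): 1235·t ≡ 0 − 1073 = -1073 (mod 4).
    Reduce coefficients mod 4: 3·t ≡ 3 (mod 4).
    The inverse of 3 mod 4 is 3 (since 3·3 = 9 = 2·4 + 1), so t ≡ 3·3 = 9 ≡ 1 (mod 4).
    Then x = 1073 + 1235·1 = 2308, valid modulo lcm(1235, 4) = 4940: x ≡ 2308 (mod 4940).
Verify against each original: 2308 mod 5 = 3, 2308 mod 19 = 9, 2308 mod 13 = 7, 2308 mod 4 = 0.

x ≡ 2308 (mod 4940).


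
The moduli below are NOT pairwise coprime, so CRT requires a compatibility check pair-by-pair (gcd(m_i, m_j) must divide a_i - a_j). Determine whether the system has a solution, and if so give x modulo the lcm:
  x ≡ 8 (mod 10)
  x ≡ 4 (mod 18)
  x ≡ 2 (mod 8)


Moduli 10, 18, 8 are not pairwise coprime, so CRT works modulo lcm(m_i) when all pairwise compatibility conditions hold.
Pairwise compatibility: gcd(m_i, m_j) must divide a_i - a_j for every pair.
Merge one congruence at a time:
  Start: x ≡ 8 (mod 10).
  Combine with x ≡ 4 (mod 18): gcd(10, 18) = 2; 4 - 8 = -4, which IS divisible by 2, so compatible.
    Write x = 8 + 10·t and substitute into x ≡ 4 (mod 18): 10·t ≡ 4 − 8 = -4 (mod 18).
    Divide the congruence (and modulus) by g = 2: 5·t ≡ -2 (mod 9).
    Reduce coefficients mod 9: 5·t ≡ 7 (mod 9).
    The inverse of 5 mod 9 is 2 (since 5·2 = 10 = 1·9 + 1), so t ≡ 2·7 = 14 ≡ 5 (mod 9).
    Then x = 8 + 10·5 = 58, valid modulo lcm(10, 18) = 90: x ≡ 58 (mod 90).
  Combine with x ≡ 2 (mod 8): gcd(90, 8) = 2; 2 - 58 = -56, which IS divisible by 2, so compatible.
    Write x = 58 + 90·t and substitute into x ≡ 2 (mod 8): 90·t ≡ 2 − 58 = -56 (mod 8).
    Divide the congruence (and modulus) by g = 2: 45·t ≡ -28 (mod 4).
    Reduce coefficients mod 4: 1·t ≡ 0 (mod 4).
    So t ≡ 0 (mod 4).
    Then x = 58 + 90·0 = 58, valid modulo lcm(90, 8) = 360: x ≡ 58 (mod 360).
Verify: 58 mod 10 = 8, 58 mod 18 = 4, 58 mod 8 = 2.

x ≡ 58 (mod 360).


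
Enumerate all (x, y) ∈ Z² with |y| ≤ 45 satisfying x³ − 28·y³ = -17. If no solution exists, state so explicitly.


The equation is x³ - 28y³ = -17. For fixed y, x³ = 28·y³ − 17, so a solution requires the RHS to be a perfect cube.
Strategy: iterate y from -45 to 45, compute RHS = 28·y³ − 17, and check whether it is a (positive or negative) perfect cube.
Check small values of y:
  y = 0: RHS = -17 is not a perfect cube.
  y = 1: RHS = 11 is not a perfect cube.
  y = -1: RHS = -45 is not a perfect cube.
  y = 2: RHS = 207 is not a perfect cube.
  y = -2: RHS = -241 is not a perfect cube.
  y = 3: RHS = 739 is not a perfect cube.
  y = -3: RHS = -773 is not a perfect cube.
Continuing the search up to |y| = 45 finds no solutions either.
No (x, y) in the scanned range satisfies the equation.

No integer solutions with |y| ≤ 45.


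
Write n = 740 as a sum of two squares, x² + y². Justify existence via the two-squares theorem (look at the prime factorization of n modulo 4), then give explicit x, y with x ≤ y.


Step 1: Factor n = 740 = 2^2 · 5 · 37.
Step 2: Check the mod-4 condition on each prime factor: 2 = 2 (special); 5 ≡ 1 (mod 4), exponent 1; 37 ≡ 1 (mod 4), exponent 1.
All primes ≡ 3 (mod 4) appear to even exponent (or don't appear), so by the two-squares theorem n IS expressible as a sum of two squares.
Step 3: Build a representation. Group n = k² · m with k = 2 and m = 5 · 37 = 185 (a product of primes ≡ 1 (mod 4)); a representation of m scales to one of n via (k·x)² + (k·y)² = k²(x² + y²). Each prime p ≡ 1 (mod 4) is itself a sum of two squares; find a² by testing p − a² for a perfect square:
  5: 5 − 1² = 4 = 2² ⇒ 5 = 1² + 2².
  37: 37 − 1² = 36 = 6² ⇒ 37 = 1² + 6².
  Combine using the Brahmagupta–Fibonacci identity (a² + b²)(c² + d²) = (ac − bd)² + (ad + bc)² = (ac + bd)² + (ad − bc)²:
  5 · 37 = 185: from (1² + 2²)(1² + 6²), take (1·1 − 2·6, 1·6 + 2·1) = (1 − 12, 6 + 2) = (-11, 8); dropping signs (only squares matter) gives (11, 8); check 11² + 8² = 121 + 64 = 185 ✓.
  Scale by k = 2: (2·11, 2·8) = (22, 16).
Step 4: Order so x ≤ y and verify: 16² + 22² = 256 + 484 = 740 = n. ✓

n = 740 = 16² + 22² (one valid representation with x ≤ y).


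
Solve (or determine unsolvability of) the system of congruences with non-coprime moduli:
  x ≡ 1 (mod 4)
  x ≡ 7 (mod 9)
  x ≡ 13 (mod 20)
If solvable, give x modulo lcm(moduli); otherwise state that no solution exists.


Moduli 4, 9, 20 are not pairwise coprime, so CRT works modulo lcm(m_i) when all pairwise compatibility conditions hold.
Pairwise compatibility: gcd(m_i, m_j) must divide a_i - a_j for every pair.
Merge one congruence at a time:
  Start: x ≡ 1 (mod 4).
  Combine with x ≡ 7 (mod 9): gcd(4, 9) = 1; 7 - 1 = 6, which IS divisible by 1, so compatible.
    Write x = 1 + 4·t and substitute into x ≡ 7 (mod 9): 4·t ≡ 7 − 1 = 6 (mod 9).
    The inverse of 4 mod 9 is 7 (since 4·7 = 28 = 3·9 + 1), so t ≡ 7·6 = 42 ≡ 6 (mod 9).
    Then x = 1 + 4·6 = 25, valid modulo lcm(4, 9) = 36: x ≡ 25 (mod 36).
  Combine with x ≡ 13 (mod 20): gcd(36, 20) = 4; 13 - 25 = -12, which IS divisible by 4, so compatible.
    Write x = 25 + 36·t and substitute into x ≡ 13 (mod 20): 36·t ≡ 13 − 25 = -12 (mod 20).
    Divide the congruence (and modulus) by g = 4: 9·t ≡ -3 (mod 5).
    Reduce coefficients mod 5: 4·t ≡ 2 (mod 5).
    The inverse of 4 mod 5 is 4 (since 4·4 = 16 = 3·5 + 1), so t ≡ 4·2 = 8 ≡ 3 (mod 5).
    Then x = 25 + 36·3 = 133, valid modulo lcm(36, 20) = 180: x ≡ 133 (mod 180).
Verify: 133 mod 4 = 1, 133 mod 9 = 7, 133 mod 20 = 13.

x ≡ 133 (mod 180).


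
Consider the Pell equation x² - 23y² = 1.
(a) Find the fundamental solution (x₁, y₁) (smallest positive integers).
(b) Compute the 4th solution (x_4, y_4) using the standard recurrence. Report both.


Step 1: Find the fundamental solution (x₁, y₁) of x² - 23y² = 1.
  Expand √23 as a continued fraction. a₀ = ⌊√23⌋ = 4; iterate m_{k+1} = d_k·a_k − m_k, d_{k+1} = (23 − m_{k+1}²)/d_k, a_{k+1} = ⌊(a₀ + m_{k+1})/d_{k+1}⌋ (starting m₀ = 0, d₀ = 1), with convergents p_k = a_k·p_{k-1} + p_{k-2}, q_k = a_k·q_{k-1} + q_{k-2} (p₋₁ = 1, q₋₁ = 0):
  k = 0: a₀ = 4; p₀/q₀ = 4/1; p₀² − 23·q₀² = 16 − 23 = -7.
  k = 1: m = 4, d = 7, a = ⌊(4 + 4)/7⌋ = 1; p/q = (1·4 + 1)/(1·1 + 0) = 5/1; p² − 23·q² = 25 − 23 = 2.
  k = 2: m = 3, d = 2, a = ⌊(4 + 3)/2⌋ = 3; p/q = (3·5 + 4)/(3·1 + 1) = 19/4; p² − 23·q² = 361 − 368 = -7.
  k = 3: m = 3, d = 7, a = ⌊(4 + 3)/7⌋ = 1; p/q = (1·19 + 5)/(1·4 + 1) = 24/5; p² − 23·q² = 576 − 575 = 1.
  The first convergent with p² − 23·q² = 1 gives the fundamental solution (x₁, y₁) = (24, 5).
Step 2: Apply the recurrence (x_{n+1}, y_{n+1}) = (x₁x_n + 23y₁y_n, x₁y_n + y₁x_n) repeatedly.
  From (x_1, y_1) = (24, 5): x_2 = 24·24 + 23·5·5 = 1151; y_2 = 24·5 + 5·24 = 240.
  From (x_2, y_2) = (1151, 240): x_3 = 24·1151 + 23·5·240 = 55224; y_3 = 24·240 + 5·1151 = 11515.
  From (x_3, y_3) = (55224, 11515): x_4 = 24·55224 + 23·5·11515 = 2649601; y_4 = 24·11515 + 5·55224 = 552480.
Step 3: Verify x_4² - 23·y_4² = 7020385459201 - 7020385459200 = 1 (should be 1). ✓

(x_1, y_1) = (24, 5); (x_4, y_4) = (2649601, 552480).


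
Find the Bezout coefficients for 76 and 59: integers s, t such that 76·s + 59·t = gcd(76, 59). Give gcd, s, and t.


Euclidean algorithm on (76, 59) — divide until remainder is 0:
  76 = 1 · 59 + 17
  59 = 3 · 17 + 8
  17 = 2 · 8 + 1
  8 = 8 · 1 + 0
gcd(76, 59) = 1.
Track Bezout coefficients alongside the remainders: start with r₀ = 76 = a·1 + b·0 (s = 1, t = 0) and r₁ = 59 = a·0 + b·1 (s = 0, t = 1); each new remainder r_{k+1} = r_{k-1} − q_k·r_k inherits s_{k+1} = s_{k-1} − q_k·s_k, t_{k+1} = t_{k-1} − q_k·t_k, so r_k = a·s_k + b·t_k at every step:
  q = 1: r = 17, s = 1 − 1·0 = 1, t = 0 − 1·1 = -1  (check: 76·1 + 59·(-1) = 17)
  q = 3: r = 8, s = 0 − 3·1 = -3, t = 1 − 3·(-1) = 4  (check: 76·(-3) + 59·4 = 8)
  q = 2: r = 1, s = 1 − 2·(-3) = 7, t = -1 − 2·4 = -9  (check: 76·7 + 59·(-9) = 1)
The row with r = 1 (the gcd) gives the Bezout coefficients s = 7, t = -9.
Result: 76 · (7) + 59 · (-9) = 1.

gcd(76, 59) = 1; s = 7, t = -9 (check: 76·7 + 59·(-9) = 1).


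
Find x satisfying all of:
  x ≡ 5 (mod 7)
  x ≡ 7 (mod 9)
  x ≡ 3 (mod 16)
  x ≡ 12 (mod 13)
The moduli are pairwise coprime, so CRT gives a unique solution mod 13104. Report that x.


Product of moduli M = 7 · 9 · 16 · 13 = 13104.
Merge one congruence at a time:
  Start: x ≡ 5 (mod 7).
  Combine with x ≡ 7 (mod 9); new modulus lcm = 63.
    Write x = 5 + 7·t and substitute into x ≡ 7 (mod 9): 7·t ≡ 7 − 5 = 2 (mod 9).
    The inverse of 7 mod 9 is 4 (since 7·4 = 28 = 3·9 + 1), so t ≡ 4·2 = 8 ≡ 8 (mod 9).
    Then x = 5 + 7·8 = 61, valid modulo lcm(7, 9) = 63: x ≡ 61 (mod 63).
  Combine with x ≡ 3 (mod 16); new modulus lcm = 1008.
    Write x = 61 + 63·t and substitute into x ≡ 3 (mod 16): 63·t ≡ 3 − 61 = -58 (mod 16).
    Reduce coefficients mod 16: 15·t ≡ 6 (mod 16).
    The inverse of 15 mod 16 is 15 (since 15·15 = 225 = 14·16 + 1), so t ≡ 15·6 = 90 ≡ 10 (mod 16).
    Then x = 61 + 63·10 = 691, valid modulo lcm(63, 16) = 1008: x ≡ 691 (mod 1008).
  Combine with x ≡ 12 (mod 13); new modulus lcm = 13104.
    Write x = 691 + 1008·t and substitute into x ≡ 12 (mod 13): 1008·t ≡ 12 − 691 = -679 (mod 13).
    Reduce coefficients mod 13: 7·t ≡ 10 (mod 13).
    The inverse of 7 mod 13 is 2 (since 7·2 = 14 = 1·13 + 1), so t ≡ 2·10 = 20 ≡ 7 (mod 13).
    Then x = 691 + 1008·7 = 7747, valid modulo lcm(1008, 13) = 13104: x ≡ 7747 (mod 13104).
Verify against each original: 7747 mod 7 = 5, 7747 mod 9 = 7, 7747 mod 16 = 3, 7747 mod 13 = 12.

x ≡ 7747 (mod 13104).


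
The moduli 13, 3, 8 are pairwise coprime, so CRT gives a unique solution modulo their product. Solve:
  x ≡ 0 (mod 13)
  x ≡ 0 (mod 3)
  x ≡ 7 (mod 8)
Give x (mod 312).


Moduli 13, 3, 8 are pairwise coprime; by CRT there is a unique solution modulo M = 13 · 3 · 8 = 312.
Solve pairwise, accumulating the modulus:
  Start with x ≡ 0 (mod 13).
  Combine with x ≡ 0 (mod 3): since gcd(13, 3) = 1, we get a unique residue mod 39.
    Write x = 0 + 13·t and substitute into x ≡ 0 (mod 3): 13·t ≡ 0 − 0 = 0 (mod 3).
    Reduce coefficients mod 3: 1·t ≡ 0 (mod 3).
    So t ≡ 0 (mod 3).
    Then x = 0 + 13·0 = 0, valid modulo lcm(13, 3) = 39: x ≡ 0 (mod 39).
  Combine with x ≡ 7 (mod 8): since gcd(39, 8) = 1, we get a unique residue mod 312.
    Write x = 0 + 39·t and substitute into x ≡ 7 (mod 8): 39·t ≡ 7 − 0 = 7 (mod 8).
    Reduce coefficients mod 8: 7·t ≡ 7 (mod 8).
    The inverse of 7 mod 8 is 7 (since 7·7 = 49 = 6·8 + 1), so t ≡ 7·7 = 49 ≡ 1 (mod 8).
    Then x = 0 + 39·1 = 39, valid modulo lcm(39, 8) = 312: x ≡ 39 (mod 312).
Verify: 39 mod 13 = 0 ✓, 39 mod 3 = 0 ✓, 39 mod 8 = 7 ✓.

x ≡ 39 (mod 312).


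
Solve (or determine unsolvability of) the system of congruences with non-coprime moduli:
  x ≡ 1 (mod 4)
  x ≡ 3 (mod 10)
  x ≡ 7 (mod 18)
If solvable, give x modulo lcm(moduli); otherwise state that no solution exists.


Moduli 4, 10, 18 are not pairwise coprime, so CRT works modulo lcm(m_i) when all pairwise compatibility conditions hold.
Pairwise compatibility: gcd(m_i, m_j) must divide a_i - a_j for every pair.
Merge one congruence at a time:
  Start: x ≡ 1 (mod 4).
  Combine with x ≡ 3 (mod 10): gcd(4, 10) = 2; 3 - 1 = 2, which IS divisible by 2, so compatible.
    Write x = 1 + 4·t and substitute into x ≡ 3 (mod 10): 4·t ≡ 3 − 1 = 2 (mod 10).
    Divide the congruence (and modulus) by g = 2: 2·t ≡ 1 (mod 5).
    The inverse of 2 mod 5 is 3 (since 2·3 = 6 = 1·5 + 1), so t ≡ 3·1 = 3 ≡ 3 (mod 5).
    Then x = 1 + 4·3 = 13, valid modulo lcm(4, 10) = 20: x ≡ 13 (mod 20).
  Combine with x ≡ 7 (mod 18): gcd(20, 18) = 2; 7 - 13 = -6, which IS divisible by 2, so compatible.
    Write x = 13 + 20·t and substitute into x ≡ 7 (mod 18): 20·t ≡ 7 − 13 = -6 (mod 18).
    Divide the congruence (and modulus) by g = 2: 10·t ≡ -3 (mod 9).
    Reduce coefficients mod 9: 1·t ≡ 6 (mod 9).
    So t ≡ 6 (mod 9).
    Then x = 13 + 20·6 = 133, valid modulo lcm(20, 18) = 180: x ≡ 133 (mod 180).
Verify: 133 mod 4 = 1, 133 mod 10 = 3, 133 mod 18 = 7.

x ≡ 133 (mod 180).


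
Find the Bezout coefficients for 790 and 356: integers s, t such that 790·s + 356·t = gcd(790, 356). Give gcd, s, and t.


Euclidean algorithm on (790, 356) — divide until remainder is 0:
  790 = 2 · 356 + 78
  356 = 4 · 78 + 44
  78 = 1 · 44 + 34
  44 = 1 · 34 + 10
  34 = 3 · 10 + 4
  10 = 2 · 4 + 2
  4 = 2 · 2 + 0
gcd(790, 356) = 2.
Track Bezout coefficients alongside the remainders: start with r₀ = 790 = a·1 + b·0 (s = 1, t = 0) and r₁ = 356 = a·0 + b·1 (s = 0, t = 1); each new remainder r_{k+1} = r_{k-1} − q_k·r_k inherits s_{k+1} = s_{k-1} − q_k·s_k, t_{k+1} = t_{k-1} − q_k·t_k, so r_k = a·s_k + b·t_k at every step:
  q = 2: r = 78, s = 1 − 2·0 = 1, t = 0 − 2·1 = -2  (check: 790·1 + 356·(-2) = 78)
  q = 4: r = 44, s = 0 − 4·1 = -4, t = 1 − 4·(-2) = 9  (check: 790·(-4) + 356·9 = 44)
  q = 1: r = 34, s = 1 − 1·(-4) = 5, t = -2 − 1·9 = -11  (check: 790·5 + 356·(-11) = 34)
  q = 1: r = 10, s = -4 − 1·5 = -9, t = 9 − 1·(-11) = 20  (check: 790·(-9) + 356·20 = 10)
  q = 3: r = 4, s = 5 − 3·(-9) = 32, t = -11 − 3·20 = -71  (check: 790·32 + 356·(-71) = 4)
  q = 2: r = 2, s = -9 − 2·32 = -73, t = 20 − 2·(-71) = 162  (check: 790·(-73) + 356·162 = 2)
The row with r = 2 (the gcd) gives the Bezout coefficients s = -73, t = 162.
Result: 790 · (-73) + 356 · (162) = 2.

gcd(790, 356) = 2; s = -73, t = 162 (check: 790·(-73) + 356·162 = 2).


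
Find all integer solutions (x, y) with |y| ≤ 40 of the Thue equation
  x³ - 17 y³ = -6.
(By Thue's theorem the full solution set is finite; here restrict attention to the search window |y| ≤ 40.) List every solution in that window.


The equation is x³ - 17y³ = -6. For fixed y, x³ = 17·y³ − 6, so a solution requires the RHS to be a perfect cube.
Strategy: iterate y from -40 to 40, compute RHS = 17·y³ − 6, and check whether it is a (positive or negative) perfect cube.
Check small values of y:
  y = 0: RHS = -6 is not a perfect cube.
  y = 1: RHS = 11 is not a perfect cube.
  y = -1: RHS = -23 is not a perfect cube.
  y = 2: RHS = 130 is not a perfect cube.
  y = -2: RHS = -142 is not a perfect cube.
  y = 3: RHS = 453 is not a perfect cube.
  y = -3: RHS = -465 is not a perfect cube.
Continuing the search up to |y| = 40 finds no solutions either.
No (x, y) in the scanned range satisfies the equation.

No integer solutions with |y| ≤ 40.


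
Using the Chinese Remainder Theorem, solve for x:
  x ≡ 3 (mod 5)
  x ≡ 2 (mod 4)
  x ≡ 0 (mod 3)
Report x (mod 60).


Moduli 5, 4, 3 are pairwise coprime; by CRT there is a unique solution modulo M = 5 · 4 · 3 = 60.
Solve pairwise, accumulating the modulus:
  Start with x ≡ 3 (mod 5).
  Combine with x ≡ 2 (mod 4): since gcd(5, 4) = 1, we get a unique residue mod 20.
    Write x = 3 + 5·t and substitute into x ≡ 2 (mod 4): 5·t ≡ 2 − 3 = -1 (mod 4).
    Reduce coefficients mod 4: 1·t ≡ 3 (mod 4).
    So t ≡ 3 (mod 4).
    Then x = 3 + 5·3 = 18, valid modulo lcm(5, 4) = 20: x ≡ 18 (mod 20).
  Combine with x ≡ 0 (mod 3): since gcd(20, 3) = 1, we get a unique residue mod 60.
    Write x = 18 + 20·t and substitute into x ≡ 0 (mod 3): 20·t ≡ 0 − 18 = -18 (mod 3).
    Reduce coefficients mod 3: 2·t ≡ 0 (mod 3).
    The inverse of 2 mod 3 is 2 (since 2·2 = 4 = 1·3 + 1), so t ≡ 2·0 = 0 ≡ 0 (mod 3).
    Then x = 18 + 20·0 = 18, valid modulo lcm(20, 3) = 60: x ≡ 18 (mod 60).
Verify: 18 mod 5 = 3 ✓, 18 mod 4 = 2 ✓, 18 mod 3 = 0 ✓.

x ≡ 18 (mod 60).


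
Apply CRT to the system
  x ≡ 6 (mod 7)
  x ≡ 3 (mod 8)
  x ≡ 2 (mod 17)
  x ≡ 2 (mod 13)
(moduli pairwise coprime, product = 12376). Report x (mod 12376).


Product of moduli M = 7 · 8 · 17 · 13 = 12376.
Merge one congruence at a time:
  Start: x ≡ 6 (mod 7).
  Combine with x ≡ 3 (mod 8); new modulus lcm = 56.
    Write x = 6 + 7·t and substitute into x ≡ 3 (mod 8): 7·t ≡ 3 − 6 = -3 (mod 8).
    Reduce coefficients mod 8: 7·t ≡ 5 (mod 8).
    The inverse of 7 mod 8 is 7 (since 7·7 = 49 = 6·8 + 1), so t ≡ 7·5 = 35 ≡ 3 (mod 8).
    Then x = 6 + 7·3 = 27, valid modulo lcm(7, 8) = 56: x ≡ 27 (mod 56).
  Combine with x ≡ 2 (mod 17); new modulus lcm = 952.
    Write x = 27 + 56·t and substitute into x ≡ 2 (mod 17): 56·t ≡ 2 − 27 = -25 (mod 17).
    Reduce coefficients mod 17: 5·t ≡ 9 (mod 17).
    The inverse of 5 mod 17 is 7 (since 5·7 = 35 = 2·17 + 1), so t ≡ 7·9 = 63 ≡ 12 (mod 17).
    Then x = 27 + 56·12 = 699, valid modulo lcm(56, 17) = 952: x ≡ 699 (mod 952).
  Combine with x ≡ 2 (mod 13); new modulus lcm = 12376.
    Write x = 699 + 952·t and substitute into x ≡ 2 (mod 13): 952·t ≡ 2 − 699 = -697 (mod 13).
    Reduce coefficients mod 13: 3·t ≡ 5 (mod 13).
    The inverse of 3 mod 13 is 9 (since 3·9 = 27 = 2·13 + 1), so t ≡ 9·5 = 45 ≡ 6 (mod 13).
    Then x = 699 + 952·6 = 6411, valid modulo lcm(952, 13) = 12376: x ≡ 6411 (mod 12376).
Verify against each original: 6411 mod 7 = 6, 6411 mod 8 = 3, 6411 mod 17 = 2, 6411 mod 13 = 2.

x ≡ 6411 (mod 12376).


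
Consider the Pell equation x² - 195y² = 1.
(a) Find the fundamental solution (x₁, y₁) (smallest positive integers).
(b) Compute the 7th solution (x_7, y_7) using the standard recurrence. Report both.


Step 1: Find the fundamental solution (x₁, y₁) of x² - 195y² = 1.
  Expand √195 as a continued fraction. a₀ = ⌊√195⌋ = 13; iterate m_{k+1} = d_k·a_k − m_k, d_{k+1} = (195 − m_{k+1}²)/d_k, a_{k+1} = ⌊(a₀ + m_{k+1})/d_{k+1}⌋ (starting m₀ = 0, d₀ = 1), with convergents p_k = a_k·p_{k-1} + p_{k-2}, q_k = a_k·q_{k-1} + q_{k-2} (p₋₁ = 1, q₋₁ = 0):
  k = 0: a₀ = 13; p₀/q₀ = 13/1; p₀² − 195·q₀² = 169 − 195 = -26.
  k = 1: m = 13, d = 26, a = ⌊(13 + 13)/26⌋ = 1; p/q = (1·13 + 1)/(1·1 + 0) = 14/1; p² − 195·q² = 196 − 195 = 1.
  The first convergent with p² − 195·q² = 1 gives the fundamental solution (x₁, y₁) = (14, 1).
Step 2: Apply the recurrence (x_{n+1}, y_{n+1}) = (x₁x_n + 195y₁y_n, x₁y_n + y₁x_n) repeatedly.
  From (x_1, y_1) = (14, 1): x_2 = 14·14 + 195·1·1 = 391; y_2 = 14·1 + 1·14 = 28.
  From (x_2, y_2) = (391, 28): x_3 = 14·391 + 195·1·28 = 10934; y_3 = 14·28 + 1·391 = 783.
  From (x_3, y_3) = (10934, 783): x_4 = 14·10934 + 195·1·783 = 305761; y_4 = 14·783 + 1·10934 = 21896.
  From (x_4, y_4) = (305761, 21896): x_5 = 14·305761 + 195·1·21896 = 8550374; y_5 = 14·21896 + 1·305761 = 612305.
  From (x_5, y_5) = (8550374, 612305): x_6 = 14·8550374 + 195·1·612305 = 239104711; y_6 = 14·612305 + 1·8550374 = 17122644.
  From (x_6, y_6) = (239104711, 17122644): x_7 = 14·239104711 + 195·1·17122644 = 6686381534; y_7 = 14·17122644 + 1·239104711 = 478821727.
Step 3: Verify x_7² - 195·y_7² = 44707698018216193156 - 44707698018216193155 = 1 (should be 1). ✓

(x_1, y_1) = (14, 1); (x_7, y_7) = (6686381534, 478821727).


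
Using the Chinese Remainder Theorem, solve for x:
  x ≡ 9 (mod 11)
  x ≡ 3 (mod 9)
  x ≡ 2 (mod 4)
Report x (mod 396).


Moduli 11, 9, 4 are pairwise coprime; by CRT there is a unique solution modulo M = 11 · 9 · 4 = 396.
Solve pairwise, accumulating the modulus:
  Start with x ≡ 9 (mod 11).
  Combine with x ≡ 3 (mod 9): since gcd(11, 9) = 1, we get a unique residue mod 99.
    Write x = 9 + 11·t and substitute into x ≡ 3 (mod 9): 11·t ≡ 3 − 9 = -6 (mod 9).
    Reduce coefficients mod 9: 2·t ≡ 3 (mod 9).
    The inverse of 2 mod 9 is 5 (since 2·5 = 10 = 1·9 + 1), so t ≡ 5·3 = 15 ≡ 6 (mod 9).
    Then x = 9 + 11·6 = 75, valid modulo lcm(11, 9) = 99: x ≡ 75 (mod 99).
  Combine with x ≡ 2 (mod 4): since gcd(99, 4) = 1, we get a unique residue mod 396.
    Write x = 75 + 99·t and substitute into x ≡ 2 (mod 4): 99·t ≡ 2 − 75 = -73 (mod 4).
    Reduce coefficients mod 4: 3·t ≡ 3 (mod 4).
    The inverse of 3 mod 4 is 3 (since 3·3 = 9 = 2·4 + 1), so t ≡ 3·3 = 9 ≡ 1 (mod 4).
    Then x = 75 + 99·1 = 174, valid modulo lcm(99, 4) = 396: x ≡ 174 (mod 396).
Verify: 174 mod 11 = 9 ✓, 174 mod 9 = 3 ✓, 174 mod 4 = 2 ✓.

x ≡ 174 (mod 396).


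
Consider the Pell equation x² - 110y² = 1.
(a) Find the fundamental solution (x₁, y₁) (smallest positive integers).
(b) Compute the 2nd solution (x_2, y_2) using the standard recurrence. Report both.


Step 1: Find the fundamental solution (x₁, y₁) of x² - 110y² = 1.
  Expand √110 as a continued fraction. a₀ = ⌊√110⌋ = 10; iterate m_{k+1} = d_k·a_k − m_k, d_{k+1} = (110 − m_{k+1}²)/d_k, a_{k+1} = ⌊(a₀ + m_{k+1})/d_{k+1}⌋ (starting m₀ = 0, d₀ = 1), with convergents p_k = a_k·p_{k-1} + p_{k-2}, q_k = a_k·q_{k-1} + q_{k-2} (p₋₁ = 1, q₋₁ = 0):
  k = 0: a₀ = 10; p₀/q₀ = 10/1; p₀² − 110·q₀² = 100 − 110 = -10.
  k = 1: m = 10, d = 10, a = ⌊(10 + 10)/10⌋ = 2; p/q = (2·10 + 1)/(2·1 + 0) = 21/2; p² − 110·q² = 441 − 440 = 1.
  The first convergent with p² − 110·q² = 1 gives the fundamental solution (x₁, y₁) = (21, 2).
Step 2: Apply the recurrence (x_{n+1}, y_{n+1}) = (x₁x_n + 110y₁y_n, x₁y_n + y₁x_n) repeatedly.
  From (x_1, y_1) = (21, 2): x_2 = 21·21 + 110·2·2 = 881; y_2 = 21·2 + 2·21 = 84.
Step 3: Verify x_2² - 110·y_2² = 776161 - 776160 = 1 (should be 1). ✓

(x_1, y_1) = (21, 2); (x_2, y_2) = (881, 84).


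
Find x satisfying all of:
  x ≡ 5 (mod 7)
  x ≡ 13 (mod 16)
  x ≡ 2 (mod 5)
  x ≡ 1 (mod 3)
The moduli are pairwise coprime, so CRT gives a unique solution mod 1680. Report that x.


Product of moduli M = 7 · 16 · 5 · 3 = 1680.
Merge one congruence at a time:
  Start: x ≡ 5 (mod 7).
  Combine with x ≡ 13 (mod 16); new modulus lcm = 112.
    Write x = 5 + 7·t and substitute into x ≡ 13 (mod 16): 7·t ≡ 13 − 5 = 8 (mod 16).
    The inverse of 7 mod 16 is 7 (since 7·7 = 49 = 3·16 + 1), so t ≡ 7·8 = 56 ≡ 8 (mod 16).
    Then x = 5 + 7·8 = 61, valid modulo lcm(7, 16) = 112: x ≡ 61 (mod 112).
  Combine with x ≡ 2 (mod 5); new modulus lcm = 560.
    Write x = 61 + 112·t and substitute into x ≡ 2 (mod 5): 112·t ≡ 2 − 61 = -59 (mod 5).
    Reduce coefficients mod 5: 2·t ≡ 1 (mod 5).
    The inverse of 2 mod 5 is 3 (since 2·3 = 6 = 1·5 + 1), so t ≡ 3·1 = 3 ≡ 3 (mod 5).
    Then x = 61 + 112·3 = 397, valid modulo lcm(112, 5) = 560: x ≡ 397 (mod 560).
  Combine with x ≡ 1 (mod 3); new modulus lcm = 1680.
    Write x = 397 + 560·t and substitute into x ≡ 1 (mod 3): 560·t ≡ 1 − 397 = -396 (mod 3).
    Reduce coefficients mod 3: 2·t ≡ 0 (mod 3).
    The inverse of 2 mod 3 is 2 (since 2·2 = 4 = 1·3 + 1), so t ≡ 2·0 = 0 ≡ 0 (mod 3).
    Then x = 397 + 560·0 = 397, valid modulo lcm(560, 3) = 1680: x ≡ 397 (mod 1680).
Verify against each original: 397 mod 7 = 5, 397 mod 16 = 13, 397 mod 5 = 2, 397 mod 3 = 1.

x ≡ 397 (mod 1680).


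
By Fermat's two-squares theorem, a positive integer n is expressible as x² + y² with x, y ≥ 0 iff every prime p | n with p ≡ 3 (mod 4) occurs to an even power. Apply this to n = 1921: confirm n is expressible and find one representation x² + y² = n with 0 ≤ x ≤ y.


Step 1: Factor n = 1921 = 17 · 113.
Step 2: Check the mod-4 condition on each prime factor: 17 ≡ 1 (mod 4), exponent 1; 113 ≡ 1 (mod 4), exponent 1.
All primes ≡ 3 (mod 4) appear to even exponent (or don't appear), so by the two-squares theorem n IS expressible as a sum of two squares.
Step 3: Build a representation. Here n = 17 · 113 is a product of primes ≡ 1 (mod 4). Each prime p ≡ 1 (mod 4) is itself a sum of two squares; find a² by testing p − a² for a perfect square:
  17: 17 − 1² = 16 = 4² ⇒ 17 = 1² + 4².
  113: 113 − 1² = 112, 113 − 2² = 109, 113 − 3² = 104, 113 − 4² = 97, 113 − 5² = 88, 113 − 6² = 77, 113 − 7² = 64 = 8² ⇒ 113 = 7² + 8².
  Combine using the Brahmagupta–Fibonacci identity (a² + b²)(c² + d²) = (ac − bd)² + (ad + bc)² = (ac + bd)² + (ad − bc)²:
  17 · 113 = 1921: from (1² + 4²)(7² + 8²), take (1·7 − 4·8, 1·8 + 4·7) = (7 − 32, 8 + 28) = (-25, 36); dropping signs (only squares matter) gives (25, 36); check 25² + 36² = 625 + 1296 = 1921 ✓.
Step 4: Order so x ≤ y and verify: 25² + 36² = 625 + 1296 = 1921 = n. ✓

n = 1921 = 25² + 36² (one valid representation with x ≤ y).


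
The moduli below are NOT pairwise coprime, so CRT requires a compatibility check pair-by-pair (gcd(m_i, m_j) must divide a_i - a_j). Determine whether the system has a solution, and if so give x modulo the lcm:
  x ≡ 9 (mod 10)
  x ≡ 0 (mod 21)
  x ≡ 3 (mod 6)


Moduli 10, 21, 6 are not pairwise coprime, so CRT works modulo lcm(m_i) when all pairwise compatibility conditions hold.
Pairwise compatibility: gcd(m_i, m_j) must divide a_i - a_j for every pair.
Merge one congruence at a time:
  Start: x ≡ 9 (mod 10).
  Combine with x ≡ 0 (mod 21): gcd(10, 21) = 1; 0 - 9 = -9, which IS divisible by 1, so compatible.
    Write x = 9 + 10·t and substitute into x ≡ 0 (mod 21): 10·t ≡ 0 − 9 = -9 (mod 21).
    Reduce coefficients mod 21: 10·t ≡ 12 (mod 21).
    The inverse of 10 mod 21 is 19 (since 10·19 = 190 = 9·21 + 1), so t ≡ 19·12 = 228 ≡ 18 (mod 21).
    Then x = 9 + 10·18 = 189, valid modulo lcm(10, 21) = 210: x ≡ 189 (mod 210).
  Combine with x ≡ 3 (mod 6): gcd(210, 6) = 6; 3 - 189 = -186, which IS divisible by 6, so compatible.
    Write x = 189 + 210·t and substitute into x ≡ 3 (mod 6): 210·t ≡ 3 − 189 = -186 (mod 6).
    Divide the congruence (and modulus) by g = 6: 35·t ≡ -31 (mod 1).
    Modulo 1 every t works; take t = 0.
    Then x = 189 + 210·0 = 189, valid modulo lcm(210, 6) = 210: x ≡ 189 (mod 210).
Verify: 189 mod 10 = 9, 189 mod 21 = 0, 189 mod 6 = 3.

x ≡ 189 (mod 210).


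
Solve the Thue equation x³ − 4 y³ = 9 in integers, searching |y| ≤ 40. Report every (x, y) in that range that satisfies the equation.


The equation is x³ - 4y³ = 9. For fixed y, x³ = 4·y³ + 9, so a solution requires the RHS to be a perfect cube.
Strategy: iterate y from -40 to 40, compute RHS = 4·y³ + 9, and check whether it is a (positive or negative) perfect cube.
Check small values of y:
  y = 0: RHS = 9 is not a perfect cube.
  y = 1: RHS = 13 is not a perfect cube.
  y = -1: RHS = 5 is not a perfect cube.
  y = 2: RHS = 41 is not a perfect cube.
  y = -2: RHS = -23 is not a perfect cube.
  y = 3: RHS = 117 is not a perfect cube.
  y = -3: RHS = -99 is not a perfect cube.
Continuing the search up to |y| = 40 finds no solutions either.
No (x, y) in the scanned range satisfies the equation.

No integer solutions with |y| ≤ 40.


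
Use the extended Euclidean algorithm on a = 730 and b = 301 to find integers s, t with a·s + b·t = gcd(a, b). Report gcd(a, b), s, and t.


Euclidean algorithm on (730, 301) — divide until remainder is 0:
  730 = 2 · 301 + 128
  301 = 2 · 128 + 45
  128 = 2 · 45 + 38
  45 = 1 · 38 + 7
  38 = 5 · 7 + 3
  7 = 2 · 3 + 1
  3 = 3 · 1 + 0
gcd(730, 301) = 1.
Track Bezout coefficients alongside the remainders: start with r₀ = 730 = a·1 + b·0 (s = 1, t = 0) and r₁ = 301 = a·0 + b·1 (s = 0, t = 1); each new remainder r_{k+1} = r_{k-1} − q_k·r_k inherits s_{k+1} = s_{k-1} − q_k·s_k, t_{k+1} = t_{k-1} − q_k·t_k, so r_k = a·s_k + b·t_k at every step:
  q = 2: r = 128, s = 1 − 2·0 = 1, t = 0 − 2·1 = -2  (check: 730·1 + 301·(-2) = 128)
  q = 2: r = 45, s = 0 − 2·1 = -2, t = 1 − 2·(-2) = 5  (check: 730·(-2) + 301·5 = 45)
  q = 2: r = 38, s = 1 − 2·(-2) = 5, t = -2 − 2·5 = -12  (check: 730·5 + 301·(-12) = 38)
  q = 1: r = 7, s = -2 − 1·5 = -7, t = 5 − 1·(-12) = 17  (check: 730·(-7) + 301·17 = 7)
  q = 5: r = 3, s = 5 − 5·(-7) = 40, t = -12 − 5·17 = -97  (check: 730·40 + 301·(-97) = 3)
  q = 2: r = 1, s = -7 − 2·40 = -87, t = 17 − 2·(-97) = 211  (check: 730·(-87) + 301·211 = 1)
The row with r = 1 (the gcd) gives the Bezout coefficients s = -87, t = 211.
Result: 730 · (-87) + 301 · (211) = 1.

gcd(730, 301) = 1; s = -87, t = 211 (check: 730·(-87) + 301·211 = 1).


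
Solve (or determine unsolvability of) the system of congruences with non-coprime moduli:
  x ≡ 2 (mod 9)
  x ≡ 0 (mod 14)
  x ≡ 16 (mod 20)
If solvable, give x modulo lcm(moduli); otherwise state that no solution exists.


Moduli 9, 14, 20 are not pairwise coprime, so CRT works modulo lcm(m_i) when all pairwise compatibility conditions hold.
Pairwise compatibility: gcd(m_i, m_j) must divide a_i - a_j for every pair.
Merge one congruence at a time:
  Start: x ≡ 2 (mod 9).
  Combine with x ≡ 0 (mod 14): gcd(9, 14) = 1; 0 - 2 = -2, which IS divisible by 1, so compatible.
    Write x = 2 + 9·t and substitute into x ≡ 0 (mod 14): 9·t ≡ 0 − 2 = -2 (mod 14).
    Reduce coefficients mod 14: 9·t ≡ 12 (mod 14).
    The inverse of 9 mod 14 is 11 (since 9·11 = 99 = 7·14 + 1), so t ≡ 11·12 = 132 ≡ 6 (mod 14).
    Then x = 2 + 9·6 = 56, valid modulo lcm(9, 14) = 126: x ≡ 56 (mod 126).
  Combine with x ≡ 16 (mod 20): gcd(126, 20) = 2; 16 - 56 = -40, which IS divisible by 2, so compatible.
    Write x = 56 + 126·t and substitute into x ≡ 16 (mod 20): 126·t ≡ 16 − 56 = -40 (mod 20).
    Divide the congruence (and modulus) by g = 2: 63·t ≡ -20 (mod 10).
    Reduce coefficients mod 10: 3·t ≡ 0 (mod 10).
    The inverse of 3 mod 10 is 7 (since 3·7 = 21 = 2·10 + 1), so t ≡ 7·0 = 0 ≡ 0 (mod 10).
    Then x = 56 + 126·0 = 56, valid modulo lcm(126, 20) = 1260: x ≡ 56 (mod 1260).
Verify: 56 mod 9 = 2, 56 mod 14 = 0, 56 mod 20 = 16.

x ≡ 56 (mod 1260).


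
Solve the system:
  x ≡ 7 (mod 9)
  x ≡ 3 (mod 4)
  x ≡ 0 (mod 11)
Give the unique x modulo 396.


Moduli 9, 4, 11 are pairwise coprime; by CRT there is a unique solution modulo M = 9 · 4 · 11 = 396.
Solve pairwise, accumulating the modulus:
  Start with x ≡ 7 (mod 9).
  Combine with x ≡ 3 (mod 4): since gcd(9, 4) = 1, we get a unique residue mod 36.
    Write x = 7 + 9·t and substitute into x ≡ 3 (mod 4): 9·t ≡ 3 − 7 = -4 (mod 4).
    Reduce coefficients mod 4: 1·t ≡ 0 (mod 4).
    So t ≡ 0 (mod 4).
    Then x = 7 + 9·0 = 7, valid modulo lcm(9, 4) = 36: x ≡ 7 (mod 36).
  Combine with x ≡ 0 (mod 11): since gcd(36, 11) = 1, we get a unique residue mod 396.
    Write x = 7 + 36·t and substitute into x ≡ 0 (mod 11): 36·t ≡ 0 − 7 = -7 (mod 11).
    Reduce coefficients mod 11: 3·t ≡ 4 (mod 11).
    The inverse of 3 mod 11 is 4 (since 3·4 = 12 = 1·11 + 1), so t ≡ 4·4 = 16 ≡ 5 (mod 11).
    Then x = 7 + 36·5 = 187, valid modulo lcm(36, 11) = 396: x ≡ 187 (mod 396).
Verify: 187 mod 9 = 7 ✓, 187 mod 4 = 3 ✓, 187 mod 11 = 0 ✓.

x ≡ 187 (mod 396).


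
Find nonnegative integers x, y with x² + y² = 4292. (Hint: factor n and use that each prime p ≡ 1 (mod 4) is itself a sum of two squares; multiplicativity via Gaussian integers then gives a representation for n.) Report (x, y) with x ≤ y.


Step 1: Factor n = 4292 = 2^2 · 29 · 37.
Step 2: Check the mod-4 condition on each prime factor: 2 = 2 (special); 29 ≡ 1 (mod 4), exponent 1; 37 ≡ 1 (mod 4), exponent 1.
All primes ≡ 3 (mod 4) appear to even exponent (or don't appear), so by the two-squares theorem n IS expressible as a sum of two squares.
Step 3: Build a representation. Group n = k² · m with k = 2 and m = 29 · 37 = 1073 (a product of primes ≡ 1 (mod 4)); a representation of m scales to one of n via (k·x)² + (k·y)² = k²(x² + y²). Each prime p ≡ 1 (mod 4) is itself a sum of two squares; find a² by testing p − a² for a perfect square:
  29: 29 − 1² = 28, 29 − 2² = 25 = 5² ⇒ 29 = 2² + 5².
  37: 37 − 1² = 36 = 6² ⇒ 37 = 1² + 6².
  Combine using the Brahmagupta–Fibonacci identity (a² + b²)(c² + d²) = (ac − bd)² + (ad + bc)² = (ac + bd)² + (ad − bc)²:
  29 · 37 = 1073: from (2² + 5²)(1² + 6²), take (2·1 − 5·6, 2·6 + 5·1) = (2 − 30, 12 + 5) = (-28, 17); dropping signs (only squares matter) gives (28, 17); check 28² + 17² = 784 + 289 = 1073 ✓.
  Scale by k = 2: (2·28, 2·17) = (56, 34).
Step 4: Order so x ≤ y and verify: 34² + 56² = 1156 + 3136 = 4292 = n. ✓

n = 4292 = 34² + 56² (one valid representation with x ≤ y).


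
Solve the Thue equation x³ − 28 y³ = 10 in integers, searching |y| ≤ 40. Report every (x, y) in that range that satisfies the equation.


The equation is x³ - 28y³ = 10. For fixed y, x³ = 28·y³ + 10, so a solution requires the RHS to be a perfect cube.
Strategy: iterate y from -40 to 40, compute RHS = 28·y³ + 10, and check whether it is a (positive or negative) perfect cube.
Check small values of y:
  y = 0: RHS = 10 is not a perfect cube.
  y = 1: RHS = 38 is not a perfect cube.
  y = -1: RHS = -18 is not a perfect cube.
  y = 2: RHS = 234 is not a perfect cube.
  y = -2: RHS = -214 is not a perfect cube.
  y = 3: RHS = 766 is not a perfect cube.
  y = -3: RHS = -746 is not a perfect cube.
Continuing the search up to |y| = 40 finds no solutions either.
No (x, y) in the scanned range satisfies the equation.

No integer solutions with |y| ≤ 40.


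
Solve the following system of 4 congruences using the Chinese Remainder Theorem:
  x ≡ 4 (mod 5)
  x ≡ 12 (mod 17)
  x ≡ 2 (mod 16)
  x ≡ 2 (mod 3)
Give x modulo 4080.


Product of moduli M = 5 · 17 · 16 · 3 = 4080.
Merge one congruence at a time:
  Start: x ≡ 4 (mod 5).
  Combine with x ≡ 12 (mod 17); new modulus lcm = 85.
    Write x = 4 + 5·t and substitute into x ≡ 12 (mod 17): 5·t ≡ 12 − 4 = 8 (mod 17).
    The inverse of 5 mod 17 is 7 (since 5·7 = 35 = 2·17 + 1), so t ≡ 7·8 = 56 ≡ 5 (mod 17).
    Then x = 4 + 5·5 = 29, valid modulo lcm(5, 17) = 85: x ≡ 29 (mod 85).
  Combine with x ≡ 2 (mod 16); new modulus lcm = 1360.
    Write x = 29 + 85·t and substitute into x ≡ 2 (mod 16): 85·t ≡ 2 − 29 = -27 (mod 16).
    Reduce coefficients mod 16: 5·t ≡ 5 (mod 16).
    The inverse of 5 mod 16 is 13 (since 5·13 = 65 = 4·16 + 1), so t ≡ 13·5 = 65 ≡ 1 (mod 16).
    Then x = 29 + 85·1 = 114, valid modulo lcm(85, 16) = 1360: x ≡ 114 (mod 1360).
  Combine with x ≡ 2 (mod 3); new modulus lcm = 4080.
    Write x = 114 + 1360·t and substitute into x ≡ 2 (mod 3): 1360·t ≡ 2 − 114 = -112 (mod 3).
    Reduce coefficients mod 3: 1·t ≡ 2 (mod 3).
    So t ≡ 2 (mod 3).
    Then x = 114 + 1360·2 = 2834, valid modulo lcm(1360, 3) = 4080: x ≡ 2834 (mod 4080).
Verify against each original: 2834 mod 5 = 4, 2834 mod 17 = 12, 2834 mod 16 = 2, 2834 mod 3 = 2.

x ≡ 2834 (mod 4080).
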